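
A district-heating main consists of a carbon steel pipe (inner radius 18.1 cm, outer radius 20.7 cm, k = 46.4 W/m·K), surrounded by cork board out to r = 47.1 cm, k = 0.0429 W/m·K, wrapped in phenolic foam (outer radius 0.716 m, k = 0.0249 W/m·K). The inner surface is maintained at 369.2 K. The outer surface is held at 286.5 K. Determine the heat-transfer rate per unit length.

Q' = 14.4 W/m

Treat each layer as a resistance in series:
  R'_carbon steel = ln(0.207/0.181)/(2πk) = 0.1342/(2π·46.4) = 4.604×10^-4 m·K/W
  R'_cork board = ln(0.471/0.207)/(2πk) = 0.8221/(2π·0.0429) = 3.050 m·K/W
  R'_phenolic foam = ln(0.716/0.471)/(2πk) = 0.4188/(2π·0.0249) = 2.677 m·K/W
ΣR = 4.604×10^-4 + 3.050 + 2.677 = 5.727 m·K/W
Q' = ΔT/ΣR = (369.2 K − 286.5 K)/5.727 = 14.4 W/m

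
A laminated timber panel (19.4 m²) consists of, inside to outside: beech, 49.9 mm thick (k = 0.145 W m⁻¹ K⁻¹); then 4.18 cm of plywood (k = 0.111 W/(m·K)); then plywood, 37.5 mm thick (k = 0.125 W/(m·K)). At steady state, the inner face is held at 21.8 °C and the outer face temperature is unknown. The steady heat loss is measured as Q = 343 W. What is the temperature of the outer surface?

Sum the resistances:
  R_beech = L/(kA) = 0.0499/(0.145·19.4) = 0.01774 K/W
  R_plywood = L/(kA) = 0.0418/(0.111·19.4) = 0.01941 K/W
  R_plywood = L/(kA) = 0.0375/(0.125·19.4) = 0.01546 K/W
ΣR = 0.05261 K/W
ΔT = Q·ΣR = 343 × 0.05261 = 18.05 K
Heat flows outward, so T_out = T_in − ΔT = 21.8 − 18.05 = 3.75 °C

T_out = 3.75 °C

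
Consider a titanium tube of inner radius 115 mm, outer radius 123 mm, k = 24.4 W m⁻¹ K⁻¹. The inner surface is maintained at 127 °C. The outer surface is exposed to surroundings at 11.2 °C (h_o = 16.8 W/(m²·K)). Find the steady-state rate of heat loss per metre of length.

Resistance network (inner→outer):
  R'_titanium = ln(0.123/0.115)/(2πk) = 0.06725/(2π·24.4) = 4.387×10^-4 m·K/W
  R'_conv,out = 1/(2πr h) = 1/(2π·0.123·16.8) = 0.07702 m·K/W
ΣR = 4.387×10^-4 + 0.07702 = 0.07746 m·K/W
Q' = ΔT/ΣR = (127 °C − 11.2 °C)/0.07746 = 1490 W/m

Q' = 1490 W/m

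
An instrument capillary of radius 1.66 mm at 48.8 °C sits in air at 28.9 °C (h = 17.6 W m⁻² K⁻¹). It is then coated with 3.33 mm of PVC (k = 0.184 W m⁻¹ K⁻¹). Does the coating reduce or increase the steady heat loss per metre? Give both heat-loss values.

Critical radius for a cylinder: r_cr = k/h = 0.0105 m = 1.05 cm.
Outer radius after coating: r₂ = 0.00166 + 0.00333 = 0.00499 m.
Since r₁ < r_cr and r₂ ≤ r_cr, the coating moves toward the maximum at r_cr — heat loss rises.
Bare: R = 1/(2πr₁h) = 5.448 m·K/W; Q = 19.9/5.448 = 3.65 W/m.
Coated: R = R_cond + R_conv = 2.764 m·K/W; Q = 19.9/2.764 = 7.20 W/m.

increases: 3.65 → 7.20 W/m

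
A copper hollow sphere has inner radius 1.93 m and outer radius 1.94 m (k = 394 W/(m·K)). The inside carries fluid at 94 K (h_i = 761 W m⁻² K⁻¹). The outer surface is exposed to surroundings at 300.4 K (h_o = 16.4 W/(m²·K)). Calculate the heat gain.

Treat each layer as a resistance in series:
  R_conv,in = 1/(4πr²h) = 1/(4π·1.93²·761) = 2.807×10^-5 K/W
  R_copper = (1/1.93 − 1/1.94)/(4πk) = 0.002671/(4π·394) = 5.394×10^-7 K/W
  R_conv,out = 1/(4πr²h) = 1/(4π·1.94²·16.4) = 0.001289 K/W
ΣR = 2.807×10^-5 + 5.394×10^-7 + 0.001289 = 0.001318 K/W
Q = ΔT/ΣR = (94 K − 300.4 K)/0.001318 = -1.57×10^5 W
(Negative Q ⇒ heat flows inward; heat gain = 1.57×10^5 W.)

Q = 157 kW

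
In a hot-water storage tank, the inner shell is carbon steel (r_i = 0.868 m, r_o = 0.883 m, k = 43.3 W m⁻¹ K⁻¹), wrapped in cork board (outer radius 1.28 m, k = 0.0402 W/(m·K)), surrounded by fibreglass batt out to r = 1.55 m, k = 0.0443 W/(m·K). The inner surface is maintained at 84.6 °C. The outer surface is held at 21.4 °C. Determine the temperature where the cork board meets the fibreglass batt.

Series thermal resistances, inner to outer:
  R_carbon steel = (1/0.868 − 1/0.883)/(4πk) = 0.01957/(4π·43.3) = 3.597×10^-5 K/W
  R_cork board = (1/0.883 − 1/1.28)/(4πk) = 0.3513/(4π·0.0402) = 0.6953 K/W
  R_fibreglass batt = (1/1.28 − 1/1.55)/(4πk) = 0.1361/(4π·0.0443) = 0.2445 K/W
ΣR = 3.597×10^-5 + 0.6953 + 0.2445 = 0.9398 K/W
Q = ΔT/ΣR = (84.6 °C − 21.4 °C)/0.9398 = 67.25 W
From the inner boundary to the cork board/fibreglass batt interface, ΣR_partial = 0.6953 K/W.
T_interface = T_in − Q·ΣR_partial = 84.6 °C − (67.25)(0.6953) = 37.8 °C

T = 37.8 °C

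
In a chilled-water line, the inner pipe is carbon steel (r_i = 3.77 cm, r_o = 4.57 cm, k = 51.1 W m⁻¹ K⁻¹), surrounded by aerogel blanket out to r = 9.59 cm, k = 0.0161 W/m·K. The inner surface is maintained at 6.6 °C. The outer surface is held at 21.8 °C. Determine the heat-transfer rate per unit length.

Q' = 2.07 W/m

Resistance network (inner→outer):
  R'_carbon steel = ln(0.0457/0.0377)/(2πk) = 0.1924/(2π·51.1) = 5.994×10^-4 m·K/W
  R'_aerogel blanket = ln(0.0959/0.0457)/(2πk) = 0.7412/(2π·0.0161) = 7.327 m·K/W
ΣR = 5.994×10^-4 + 7.327 = 7.328 m·K/W
Q' = ΔT/ΣR = (6.6 °C − 21.8 °C)/7.328 = -2.07 W/m
(Negative Q' ⇒ heat flows inward; heat gain = 2.07 W/m.)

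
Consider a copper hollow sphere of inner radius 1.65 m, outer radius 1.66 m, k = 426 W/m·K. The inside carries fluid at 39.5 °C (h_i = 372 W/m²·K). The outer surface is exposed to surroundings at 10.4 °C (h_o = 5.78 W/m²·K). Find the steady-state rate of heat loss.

Treat each layer as a resistance in series:
  R_conv,in = 1/(4πr²h) = 1/(4π·1.65²·372) = 7.857×10^-5 K/W
  R_copper = (1/1.65 − 1/1.66)/(4πk) = 0.003651/(4π·426) = 6.820×10^-7 K/W
  R_conv,out = 1/(4πr²h) = 1/(4π·1.66²·5.78) = 0.004996 K/W
ΣR = 7.857×10^-5 + 6.820×10^-7 + 0.004996 = 0.005075 K/W
Q = ΔT/ΣR = (39.5 °C − 10.4 °C)/0.005075 = 5730 W

Q = 5.73 kW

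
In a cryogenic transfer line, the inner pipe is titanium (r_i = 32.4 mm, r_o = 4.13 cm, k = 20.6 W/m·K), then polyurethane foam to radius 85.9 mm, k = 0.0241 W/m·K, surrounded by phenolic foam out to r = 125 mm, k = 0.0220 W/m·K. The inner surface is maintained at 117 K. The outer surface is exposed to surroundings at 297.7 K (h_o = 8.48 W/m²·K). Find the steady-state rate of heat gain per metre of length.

Resistance network (inner→outer):
  R'_titanium = ln(0.0413/0.0324)/(2πk) = 0.2427/(2π·20.6) = 0.001875 m·K/W
  R'_polyurethane foam = ln(0.0859/0.0413)/(2πk) = 0.7323/(2π·0.0241) = 4.836 m·K/W
  R'_phenolic foam = ln(0.125/0.0859)/(2πk) = 0.3751/(2π·0.0220) = 2.714 m·K/W
  R'_conv,out = 1/(2πr h) = 1/(2π·0.125·8.48) = 0.1501 m·K/W
ΣR = 0.001875 + 4.836 + 2.714 + 0.1501 = 7.702 m·K/W
Q' = ΔT/ΣR = (117 K − 297.7 K)/7.702 = -23.5 W/m
(Negative Q' ⇒ heat flows inward; heat gain = 23.5 W/m.)

Q' = 23.5 W/m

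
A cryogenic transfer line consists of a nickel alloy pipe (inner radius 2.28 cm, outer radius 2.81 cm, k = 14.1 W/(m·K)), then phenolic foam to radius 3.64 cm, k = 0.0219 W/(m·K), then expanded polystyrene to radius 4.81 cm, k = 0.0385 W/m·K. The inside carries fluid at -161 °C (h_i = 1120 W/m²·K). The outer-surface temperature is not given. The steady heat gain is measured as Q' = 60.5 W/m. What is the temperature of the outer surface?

T_out = 23.0 °C

Series resistances:
  R'_conv,in = 1/(2πr h) = 1/(2π·0.0228·1120) = 0.006233 m·K/W
  R'_nickel alloy = ln(0.0281/0.0228)/(2πk) = 0.2090/(2π·14.1) = 0.002359 m·K/W
  R'_phenolic foam = ln(0.0364/0.0281)/(2πk) = 0.2588/(2π·0.0219) = 1.881 m·K/W
  R'_expanded polystyrene = ln(0.0481/0.0364)/(2πk) = 0.2787/(2π·0.0385) = 1.152 m·K/W
ΣR = 3.042 m·K/W
ΔT = Q'·ΣR = 60.5 × 3.042 = 184.0 K
Heat flows inward, so T_out = T_in + ΔT = -161 + 184.0 = 23.0 °C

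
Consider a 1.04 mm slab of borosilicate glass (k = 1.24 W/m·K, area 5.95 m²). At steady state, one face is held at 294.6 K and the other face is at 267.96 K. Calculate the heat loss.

Q = 189 kW

Q = kA·ΔT/L = 1.24 × 5.95 × |294.6 K − 267.96 K| / 0.00104 = 1.89×10^5 W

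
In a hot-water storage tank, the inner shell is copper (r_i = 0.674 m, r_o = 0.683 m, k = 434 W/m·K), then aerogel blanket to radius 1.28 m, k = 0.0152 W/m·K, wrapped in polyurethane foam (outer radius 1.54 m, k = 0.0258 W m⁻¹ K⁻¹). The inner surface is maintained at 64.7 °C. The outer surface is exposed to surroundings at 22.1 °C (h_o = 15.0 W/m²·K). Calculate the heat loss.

Treat each layer as a resistance in series:
  R_copper = (1/0.674 − 1/0.683)/(4πk) = 0.01955/(4π·434) = 3.585×10^-6 K/W
  R_aerogel blanket = (1/0.683 − 1/1.28)/(4πk) = 0.6829/(4π·0.0152) = 3.575 K/W
  R_polyurethane foam = (1/1.28 − 1/1.54)/(4πk) = 0.1319/(4π·0.0258) = 0.4068 K/W
  R_conv,out = 1/(4πr²h) = 1/(4π·1.54²·15.0) = 0.002237 K/W
ΣR = 3.585×10^-6 + 3.575 + 0.4068 + 0.002237 = 3.984 K/W
Q = ΔT/ΣR = (64.7 °C − 22.1 °C)/3.984 = 10.7 W

Q = 10.7 W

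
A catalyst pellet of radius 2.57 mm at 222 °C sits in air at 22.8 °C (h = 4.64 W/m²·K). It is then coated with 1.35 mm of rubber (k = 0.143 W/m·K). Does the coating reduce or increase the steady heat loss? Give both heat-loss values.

Critical radius for a sphere: r_cr = 2k/h = 0.0616 m = 6.16 cm.
Outer radius after coating: r₂ = 0.00257 + 0.00135 = 0.00392 m.
Since r₁ < r_cr and r₂ ≤ r_cr, the coating moves toward the maximum at r_cr — heat loss rises.
Bare: R = 1/(4πr₁²h) = 2597 K/W; Q = 199.2/2597 = 0.0767 W.
Coated: R = R_cond + R_conv = 1191 K/W; Q = 199.2/1191 = 0.167 W.

increases: 0.0767 → 0.167 W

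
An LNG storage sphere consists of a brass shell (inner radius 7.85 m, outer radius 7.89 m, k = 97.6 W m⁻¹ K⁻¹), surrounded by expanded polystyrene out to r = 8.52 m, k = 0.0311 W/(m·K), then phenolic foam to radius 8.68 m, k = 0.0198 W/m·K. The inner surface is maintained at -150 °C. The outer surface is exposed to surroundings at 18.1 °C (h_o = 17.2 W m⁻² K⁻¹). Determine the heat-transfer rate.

Q = 5.13 kW

Resistance network (inner→outer):
  R_brass = (1/7.85 − 1/7.89)/(4πk) = 6.458×10^-4/(4π·97.6) = 5.266×10^-7 K/W
  R_expanded polystyrene = (1/7.89 − 1/8.52)/(4πk) = 0.009372/(4π·0.0311) = 0.02398 K/W
  R_phenolic foam = (1/8.52 − 1/8.68)/(4πk) = 0.002164/(4π·0.0198) = 0.008695 K/W
  R_conv,out = 1/(4πr²h) = 1/(4π·8.68²·17.2) = 6.141×10^-5 K/W
ΣR = 5.266×10^-7 + 0.02398 + 0.008695 + 6.141×10^-5 = 0.03274 K/W
Q = ΔT/ΣR = (-150 °C − 18.1 °C)/0.03274 = -5130 W
(Negative Q ⇒ heat flows inward; heat gain = 5130 W.)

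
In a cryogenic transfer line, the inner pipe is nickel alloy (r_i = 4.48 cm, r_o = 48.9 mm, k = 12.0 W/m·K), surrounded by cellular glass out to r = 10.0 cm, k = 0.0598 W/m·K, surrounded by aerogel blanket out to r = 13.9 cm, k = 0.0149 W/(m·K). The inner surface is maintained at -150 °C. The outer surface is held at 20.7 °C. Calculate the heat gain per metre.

Q' = 31.5 W/m

Resistance network (inner→outer):
  R'_nickel alloy = ln(0.0489/0.0448)/(2πk) = 0.08757/(2π·12.0) = 0.001161 m·K/W
  R'_cellular glass = ln(0.100/0.0489)/(2πk) = 0.7154/(2π·0.0598) = 1.904 m·K/W
  R'_aerogel blanket = ln(0.139/0.100)/(2πk) = 0.3293/(2π·0.0149) = 3.517 m·K/W
ΣR = 0.001161 + 1.904 + 3.517 = 5.422 m·K/W
Q' = ΔT/ΣR = (-150 °C − 20.7 °C)/5.422 = -31.5 W/m
(Negative Q' ⇒ heat flows inward; heat gain = 31.5 W/m.)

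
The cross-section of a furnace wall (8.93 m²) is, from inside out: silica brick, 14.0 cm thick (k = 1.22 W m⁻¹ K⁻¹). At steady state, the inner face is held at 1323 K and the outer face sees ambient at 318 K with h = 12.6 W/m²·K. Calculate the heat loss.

Series thermal resistances, inner to outer:
  R_silica brick = L/(kA) = 0.140/(1.22·8.93) = 0.01285 K/W
  R_conv,out = 1/(hA) = 1/(12.6·8.93) = 0.008887 K/W
ΣR = 0.01285 + 0.008887 = 0.02174 K/W
Q = ΔT/ΣR = (1323 K − 318 K)/0.02174 = 46200 W

Q = 46200 W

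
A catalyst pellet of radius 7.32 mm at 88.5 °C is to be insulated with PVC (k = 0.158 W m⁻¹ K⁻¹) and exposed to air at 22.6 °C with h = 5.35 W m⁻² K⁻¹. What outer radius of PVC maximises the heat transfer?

r_cr = 5.91 cm

For a sphere, r_cr = 2k_ins/h = 2·0.158/5.35 = 0.0591 m = 5.91 cm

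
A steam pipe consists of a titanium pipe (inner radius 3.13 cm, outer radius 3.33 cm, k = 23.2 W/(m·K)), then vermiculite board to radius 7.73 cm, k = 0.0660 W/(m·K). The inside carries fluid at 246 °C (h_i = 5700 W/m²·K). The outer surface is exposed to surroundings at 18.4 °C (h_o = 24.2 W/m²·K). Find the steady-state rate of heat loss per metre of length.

Series thermal resistances, inner to outer:
  R'_conv,in = 1/(2πr h) = 1/(2π·0.0313·5700) = 8.921×10^-4 m·K/W
  R'_titanium = ln(0.0333/0.0313)/(2πk) = 0.06194/(2π·23.2) = 4.249×10^-4 m·K/W
  R'_vermiculite board = ln(0.0773/0.0333)/(2πk) = 0.8421/(2π·0.0660) = 2.031 m·K/W
  R'_conv,out = 1/(2πr h) = 1/(2π·0.0773·24.2) = 0.08508 m·K/W
ΣR = 8.921×10^-4 + 4.249×10^-4 + 2.031 + 0.08508 = 2.117 m·K/W
Q' = ΔT/ΣR = (246 °C − 18.4 °C)/2.117 = 108 W/m

Q' = 108 W/m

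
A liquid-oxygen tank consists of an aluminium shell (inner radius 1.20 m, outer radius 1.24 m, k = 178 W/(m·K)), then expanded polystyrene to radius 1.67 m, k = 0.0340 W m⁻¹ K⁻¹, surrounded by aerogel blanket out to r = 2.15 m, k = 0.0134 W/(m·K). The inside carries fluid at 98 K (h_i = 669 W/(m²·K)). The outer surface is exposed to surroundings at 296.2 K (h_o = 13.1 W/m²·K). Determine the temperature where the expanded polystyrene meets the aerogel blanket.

T = 173.2 K

Treat each layer as a resistance in series:
  R_conv,in = 1/(4πr²h) = 1/(4π·1.20²·669) = 8.260×10^-5 K/W
  R_aluminium = (1/1.20 − 1/1.24)/(4πk) = 0.02688/(4π·178) = 1.202×10^-5 K/W
  R_expanded polystyrene = (1/1.24 − 1/1.67)/(4πk) = 0.2076/(4π·0.0340) = 0.4860 K/W
  R_aerogel blanket = (1/1.67 − 1/2.15)/(4πk) = 0.1337/(4π·0.0134) = 0.7939 K/W
  R_conv,out = 1/(4πr²h) = 1/(4π·2.15²·13.1) = 0.001314 K/W
ΣR = 8.260×10^-5 + 1.202×10^-5 + 0.4860 + 0.7939 + 0.001314 = 1.281 K/W
Q = ΔT/ΣR = (98 K − 296.2 K)/1.281 = -154.7 W
From the inner boundary to the expanded polystyrene/aerogel blanket interface, ΣR_partial = 0.4861 K/W.
T_interface = T_in − Q·ΣR_partial = 98 K − (-154.7)(0.4861) = 173.2 K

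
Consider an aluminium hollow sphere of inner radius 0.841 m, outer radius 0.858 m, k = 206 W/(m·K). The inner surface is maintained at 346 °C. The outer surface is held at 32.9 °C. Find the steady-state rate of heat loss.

Q = 4πk·ΔT/(1/r₁ − 1/r₂) = 4π × 206 × 313.1 / (1/0.841 − 1/0.858) = 3.44×10^7 W

Q = 34400 kW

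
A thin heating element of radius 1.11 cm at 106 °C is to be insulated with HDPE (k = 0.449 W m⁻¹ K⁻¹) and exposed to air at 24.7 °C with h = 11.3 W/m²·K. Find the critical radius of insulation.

r_cr = 3.97 cm

For a cylinder, r_cr = k_ins/h = 0.449/11.3 = 0.0397 m = 3.97 cm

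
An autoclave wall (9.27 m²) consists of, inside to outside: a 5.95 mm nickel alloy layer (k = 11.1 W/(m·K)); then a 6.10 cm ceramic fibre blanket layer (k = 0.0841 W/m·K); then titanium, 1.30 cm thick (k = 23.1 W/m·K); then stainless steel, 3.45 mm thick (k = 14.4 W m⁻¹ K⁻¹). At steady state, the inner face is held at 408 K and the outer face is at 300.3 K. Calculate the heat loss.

Resistance network (inner→outer):
  R_nickel alloy = L/(kA) = 0.00595/(11.1·9.27) = 5.782×10^-5 K/W
  R_ceramic fibre blanket = L/(kA) = 0.0610/(0.0841·9.27) = 0.07824 K/W
  R_titanium = L/(kA) = 0.0130/(23.1·9.27) = 6.071×10^-5 K/W
  R_stainless steel = L/(kA) = 0.00345/(14.4·9.27) = 2.585×10^-5 K/W
ΣR = 5.782×10^-5 + 0.07824 + 6.071×10^-5 + 2.585×10^-5 = 0.07838 K/W
Q = ΔT/ΣR = (408 K − 300.3 K)/0.07838 = 1370 W

Q = 1370 W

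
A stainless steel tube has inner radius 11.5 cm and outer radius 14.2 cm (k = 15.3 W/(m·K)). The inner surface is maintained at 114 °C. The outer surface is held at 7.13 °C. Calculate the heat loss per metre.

Q' = 2πk·ΔT/ln(r₂/r₁) = 2π × 15.3 × 106.87 / ln(0.142/0.115) = 48700 W/m

Q' = 48.7 kW/m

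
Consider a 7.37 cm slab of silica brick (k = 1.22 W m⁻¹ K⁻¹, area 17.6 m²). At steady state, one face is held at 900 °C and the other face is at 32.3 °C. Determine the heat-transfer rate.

Q = 253 kW

Q = kA·ΔT/L = 1.22 × 17.6 × |900 °C − 32.3 °C| / 0.0737 = 2.53×10^5 W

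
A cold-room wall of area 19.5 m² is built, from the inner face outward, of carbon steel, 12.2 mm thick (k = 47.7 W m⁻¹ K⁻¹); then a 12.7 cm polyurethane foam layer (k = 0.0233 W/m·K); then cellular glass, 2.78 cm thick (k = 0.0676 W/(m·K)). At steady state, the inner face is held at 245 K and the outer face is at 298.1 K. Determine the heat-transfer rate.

Q = 177 W

Resistance network (inner→outer):
  R_carbon steel = L/(kA) = 0.0122/(47.7·19.5) = 1.312×10^-5 K/W
  R_polyurethane foam = L/(kA) = 0.127/(0.0233·19.5) = 0.2795 K/W
  R_cellular glass = L/(kA) = 0.0278/(0.0676·19.5) = 0.02109 K/W
ΣR = 1.312×10^-5 + 0.2795 + 0.02109 = 0.3006 K/W
Q = ΔT/ΣR = (245 K − 298.1 K)/0.3006 = -177 W
(Negative Q ⇒ heat flows inward; heat gain = 177 W.)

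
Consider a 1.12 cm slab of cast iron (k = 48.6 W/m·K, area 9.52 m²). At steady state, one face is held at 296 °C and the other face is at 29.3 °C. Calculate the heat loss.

Q = 11000 kW

Q = kA·ΔT/L = 48.6 × 9.52 × |296 °C − 29.3 °C| / 0.0112 = 1.10×10^7 W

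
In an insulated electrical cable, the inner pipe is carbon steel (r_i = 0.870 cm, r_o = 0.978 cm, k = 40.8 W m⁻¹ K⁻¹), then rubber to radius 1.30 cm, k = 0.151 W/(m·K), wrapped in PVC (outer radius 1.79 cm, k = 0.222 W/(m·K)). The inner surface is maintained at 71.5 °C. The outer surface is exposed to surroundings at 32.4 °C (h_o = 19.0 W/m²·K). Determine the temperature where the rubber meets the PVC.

Series thermal resistances, inner to outer:
  R'_carbon steel = ln(0.00978/0.00870)/(2πk) = 0.1170/(2π·40.8) = 4.565×10^-4 m·K/W
  R'_rubber = ln(0.0130/0.00978)/(2πk) = 0.2846/(2π·0.151) = 0.3000 m·K/W
  R'_PVC = ln(0.0179/0.0130)/(2πk) = 0.3199/(2π·0.222) = 0.2293 m·K/W
  R'_conv,out = 1/(2πr h) = 1/(2π·0.0179·19.0) = 0.4680 m·K/W
ΣR = 4.565×10^-4 + 0.3000 + 0.2293 + 0.4680 = 0.9978 m·K/W
Q' = ΔT/ΣR = (71.5 °C − 32.4 °C)/0.9978 = 39.19 W/m
From the inner boundary to the rubber/PVC interface, ΣR_partial = 0.3005 m·K/W.
T_interface = T_in − Q'·ΣR_partial = 71.5 °C − (39.19)(0.3005) = 59.7 °C

T = 59.7 °C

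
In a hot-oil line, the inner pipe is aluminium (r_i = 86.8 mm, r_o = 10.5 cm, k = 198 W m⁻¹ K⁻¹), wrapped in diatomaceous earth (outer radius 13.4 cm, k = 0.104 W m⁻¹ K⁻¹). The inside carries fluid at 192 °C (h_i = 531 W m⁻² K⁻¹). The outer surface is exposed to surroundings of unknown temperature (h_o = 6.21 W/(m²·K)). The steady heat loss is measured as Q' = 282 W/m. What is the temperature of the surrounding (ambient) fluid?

Series resistances:
  R'_conv,in = 1/(2πr h) = 1/(2π·0.0868·531) = 0.003453 m·K/W
  R'_aluminium = ln(0.105/0.0868)/(2πk) = 0.1904/(2π·198) = 1.530×10^-4 m·K/W
  R'_diatomaceous earth = ln(0.134/0.105)/(2πk) = 0.2439/(2π·0.104) = 0.3732 m·K/W
  R'_conv,out = 1/(2πr h) = 1/(2π·0.134·6.21) = 0.1913 m·K/W
ΣR = 0.5681 m·K/W
ΔT = Q'·ΣR = 282 × 0.5681 = 160.2 K
Heat flows outward, so T_out = T_in − ΔT = 192 − 160.2 = 31.8 °C

T_out = 31.8 °C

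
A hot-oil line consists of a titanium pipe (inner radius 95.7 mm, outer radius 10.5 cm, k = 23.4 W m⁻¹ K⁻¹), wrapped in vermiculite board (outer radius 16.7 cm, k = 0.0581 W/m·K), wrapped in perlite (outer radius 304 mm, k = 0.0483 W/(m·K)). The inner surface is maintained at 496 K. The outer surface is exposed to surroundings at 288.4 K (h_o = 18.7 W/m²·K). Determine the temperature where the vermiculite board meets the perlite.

T = 415 K

Treat each layer as a resistance in series:
  R'_titanium = ln(0.105/0.0957)/(2πk) = 0.09274/(2π·23.4) = 6.308×10^-4 m·K/W
  R'_vermiculite board = ln(0.167/0.105)/(2πk) = 0.4640/(2π·0.0581) = 1.271 m·K/W
  R'_perlite = ln(0.304/0.167)/(2πk) = 0.5990/(2π·0.0483) = 1.974 m·K/W
  R'_conv,out = 1/(2πr h) = 1/(2π·0.304·18.7) = 0.02800 m·K/W
ΣR = 6.308×10^-4 + 1.271 + 1.974 + 0.02800 = 3.274 m·K/W
Q' = ΔT/ΣR = (496 K − 288.4 K)/3.274 = 63.41 W/m
From the inner boundary to the vermiculite board/perlite interface, ΣR_partial = 1.272 m·K/W.
T_interface = T_in − Q'·ΣR_partial = 496 K − (63.41)(1.272) = 415 K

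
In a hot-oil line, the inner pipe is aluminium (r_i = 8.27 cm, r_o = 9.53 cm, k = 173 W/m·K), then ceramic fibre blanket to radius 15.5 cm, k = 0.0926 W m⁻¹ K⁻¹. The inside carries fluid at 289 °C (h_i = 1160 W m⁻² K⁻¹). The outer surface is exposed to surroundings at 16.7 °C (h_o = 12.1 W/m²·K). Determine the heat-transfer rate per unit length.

Q' = 295 W/m

Resistance network (inner→outer):
  R'_conv,in = 1/(2πr h) = 1/(2π·0.0827·1160) = 0.001659 m·K/W
  R'_aluminium = ln(0.0953/0.0827)/(2πk) = 0.1418/(2π·173) = 1.305×10^-4 m·K/W
  R'_ceramic fibre blanket = ln(0.155/0.0953)/(2πk) = 0.4864/(2π·0.0926) = 0.8360 m·K/W
  R'_conv,out = 1/(2πr h) = 1/(2π·0.155·12.1) = 0.08486 m·K/W
ΣR = 0.001659 + 1.305×10^-4 + 0.8360 + 0.08486 = 0.9226 m·K/W
Q' = ΔT/ΣR = (289 °C − 16.7 °C)/0.9226 = 295 W/m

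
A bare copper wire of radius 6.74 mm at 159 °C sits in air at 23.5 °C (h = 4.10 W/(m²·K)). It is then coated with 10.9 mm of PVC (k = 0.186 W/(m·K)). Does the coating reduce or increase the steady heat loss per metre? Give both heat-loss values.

Critical radius for a cylinder: r_cr = k/h = 0.0454 m = 4.54 cm.
Outer radius after coating: r₂ = 0.00674 + 0.0109 = 0.01764 m.
Since r₁ < r_cr and r₂ ≤ r_cr, the coating moves toward the maximum at r_cr — heat loss rises.
Bare: R = 1/(2πr₁h) = 5.759 m·K/W; Q = 135.5/5.759 = 23.5 W/m.
Coated: R = R_cond + R_conv = 3.024 m·K/W; Q = 135.5/3.024 = 44.8 W/m.

increases: 23.5 → 44.8 W/m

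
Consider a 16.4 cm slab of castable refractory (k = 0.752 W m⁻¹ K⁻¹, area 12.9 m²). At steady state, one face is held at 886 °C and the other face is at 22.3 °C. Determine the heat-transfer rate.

Q = 51100 W

Q = kA·ΔT/L = 0.752 × 12.9 × |886 °C − 22.3 °C| / 0.164 = 51100 W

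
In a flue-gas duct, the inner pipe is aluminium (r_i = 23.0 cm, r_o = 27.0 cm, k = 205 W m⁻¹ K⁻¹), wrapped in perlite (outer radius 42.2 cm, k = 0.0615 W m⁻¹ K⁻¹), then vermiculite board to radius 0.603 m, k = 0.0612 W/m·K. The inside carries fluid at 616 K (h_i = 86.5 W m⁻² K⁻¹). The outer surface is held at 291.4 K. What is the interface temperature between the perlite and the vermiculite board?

Treat each layer as a resistance in series:
  R'_conv,in = 1/(2πr h) = 1/(2π·0.230·86.5) = 0.008000 m·K/W
  R'_aluminium = ln(0.270/0.230)/(2πk) = 0.1603/(2π·205) = 1.245×10^-4 m·K/W
  R'_perlite = ln(0.422/0.270)/(2πk) = 0.4466/(2π·0.0615) = 1.156 m·K/W
  R'_vermiculite board = ln(0.603/0.422)/(2πk) = 0.3569/(2π·0.0612) = 0.9282 m·K/W
ΣR = 0.008000 + 1.245×10^-4 + 1.156 + 0.9282 = 2.092 m·K/W
Q' = ΔT/ΣR = (616 K − 291.4 K)/2.092 = 155.2 W/m
From the inner boundary to the perlite/vermiculite board interface, ΣR_partial = 1.164 m·K/W.
T_interface = T_in − Q'·ΣR_partial = 616 K − (155.2)(1.164) = 435 K

T = 435 K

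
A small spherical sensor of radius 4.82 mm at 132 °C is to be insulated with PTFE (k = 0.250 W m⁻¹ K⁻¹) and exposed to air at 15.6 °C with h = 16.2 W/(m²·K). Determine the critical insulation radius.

r_cr = 3.09 cm

For a sphere, r_cr = 2k_ins/h = 2·0.250/16.2 = 0.0309 m = 3.09 cm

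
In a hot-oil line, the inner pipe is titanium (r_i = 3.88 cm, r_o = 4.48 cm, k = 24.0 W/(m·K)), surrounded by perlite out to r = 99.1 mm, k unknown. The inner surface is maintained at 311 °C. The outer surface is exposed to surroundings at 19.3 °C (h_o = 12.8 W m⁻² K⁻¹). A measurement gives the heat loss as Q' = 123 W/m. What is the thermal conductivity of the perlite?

k = 0.0563 W/m·K

ΣR = ΔT/Q' = |311 − 19.3|/123 = 2.372 m·K/W
Known resistances:
  R'_titanium = ln(0.0448/0.0388)/(2πk) = 0.1438/(2π·24.0) = 9.535×10^-4 m·K/W
  R'_conv,out = 1/(2πr h) = 1/(2π·0.0991·12.8) = 0.1255 m·K/W
R_perlite = ΣR − ΣR_known = 2.372 − 0.1265 = 2.245 m·K/W
ln(r₂/r₁)/(2πk) = 2.245 ⇒ k = 0.7939/(2π·2.245) = 0.0563 W/m·K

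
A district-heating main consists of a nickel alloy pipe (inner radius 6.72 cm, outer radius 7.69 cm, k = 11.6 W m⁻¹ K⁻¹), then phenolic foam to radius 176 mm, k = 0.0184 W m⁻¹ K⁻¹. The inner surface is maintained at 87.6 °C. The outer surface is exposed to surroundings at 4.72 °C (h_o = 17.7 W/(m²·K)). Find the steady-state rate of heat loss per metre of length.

Series thermal resistances, inner to outer:
  R'_nickel alloy = ln(0.0769/0.0672)/(2πk) = 0.1348/(2π·11.6) = 0.001850 m·K/W
  R'_phenolic foam = ln(0.176/0.0769)/(2πk) = 0.8280/(2π·0.0184) = 7.162 m·K/W
  R'_conv,out = 1/(2πr h) = 1/(2π·0.176·17.7) = 0.05109 m·K/W
ΣR = 0.001850 + 7.162 + 0.05109 = 7.215 m·K/W
Q' = ΔT/ΣR = (87.6 °C − 4.72 °C)/7.215 = 11.5 W/m

Q' = 11.5 W/m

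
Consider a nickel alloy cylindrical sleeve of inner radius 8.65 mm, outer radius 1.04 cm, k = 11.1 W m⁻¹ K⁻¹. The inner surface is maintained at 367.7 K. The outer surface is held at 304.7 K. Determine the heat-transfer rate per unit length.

Q' = 23.8 kW/m

Q' = 2πk·ΔT/ln(r₂/r₁) = 2π × 11.1 × 63 / ln(0.0104/0.00865) = 23800 W/m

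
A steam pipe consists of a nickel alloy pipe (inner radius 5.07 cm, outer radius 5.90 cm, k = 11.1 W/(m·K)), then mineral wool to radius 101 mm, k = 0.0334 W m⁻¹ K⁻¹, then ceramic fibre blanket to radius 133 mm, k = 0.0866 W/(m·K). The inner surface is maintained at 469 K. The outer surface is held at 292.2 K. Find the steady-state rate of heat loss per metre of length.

Q' = 57.6 W/m

Treat each layer as a resistance in series:
  R'_nickel alloy = ln(0.0590/0.0507)/(2πk) = 0.1516/(2π·11.1) = 0.002174 m·K/W
  R'_mineral wool = ln(0.101/0.0590)/(2πk) = 0.5376/(2π·0.0334) = 2.562 m·K/W
  R'_ceramic fibre blanket = ln(0.133/0.101)/(2πk) = 0.2752/(2π·0.0866) = 0.5058 m·K/W
ΣR = 0.002174 + 2.562 + 0.5058 = 3.070 m·K/W
Q' = ΔT/ΣR = (469 K − 292.2 K)/3.070 = 57.6 W/m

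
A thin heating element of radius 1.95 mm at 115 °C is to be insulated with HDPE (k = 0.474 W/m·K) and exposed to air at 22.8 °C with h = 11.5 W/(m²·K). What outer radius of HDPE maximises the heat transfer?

r_cr = 4.12 cm

For a cylinder, r_cr = k_ins/h = 0.474/11.5 = 0.0412 m = 4.12 cm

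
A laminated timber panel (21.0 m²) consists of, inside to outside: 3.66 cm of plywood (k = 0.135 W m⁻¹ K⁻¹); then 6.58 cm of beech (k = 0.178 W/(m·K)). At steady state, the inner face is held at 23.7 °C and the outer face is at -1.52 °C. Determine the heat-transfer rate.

Treat each layer as a resistance in series:
  R_plywood = L/(kA) = 0.0366/(0.135·21.0) = 0.01291 K/W
  R_beech = L/(kA) = 0.0658/(0.178·21.0) = 0.01760 K/W
ΣR = 0.01291 + 0.01760 = 0.03051 K/W
Q = ΔT/ΣR = (23.7 °C − -1.52 °C)/0.03051 = 827 W

Q = 827 W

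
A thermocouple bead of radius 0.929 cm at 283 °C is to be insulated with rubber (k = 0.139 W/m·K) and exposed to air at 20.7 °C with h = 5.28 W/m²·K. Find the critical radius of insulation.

r_cr = 5.27 cm

For a sphere, r_cr = 2k_ins/h = 2·0.139/5.28 = 0.0527 m = 5.27 cm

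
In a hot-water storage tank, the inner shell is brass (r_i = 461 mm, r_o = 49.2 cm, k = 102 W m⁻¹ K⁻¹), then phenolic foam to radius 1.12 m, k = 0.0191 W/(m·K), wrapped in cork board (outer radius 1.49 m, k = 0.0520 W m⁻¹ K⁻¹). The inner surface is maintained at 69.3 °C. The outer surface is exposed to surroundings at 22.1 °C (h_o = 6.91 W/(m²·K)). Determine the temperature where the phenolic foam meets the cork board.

Series thermal resistances, inner to outer:
  R_brass = (1/0.461 − 1/0.492)/(4πk) = 0.1367/(4π·102) = 1.066×10^-4 K/W
  R_phenolic foam = (1/0.492 − 1/1.12)/(4πk) = 1.140/(4π·0.0191) = 4.748 K/W
  R_cork board = (1/1.12 − 1/1.49)/(4πk) = 0.2217/(4π·0.0520) = 0.3393 K/W
  R_conv,out = 1/(4πr²h) = 1/(4π·1.49²·6.91) = 0.005187 K/W
ΣR = 1.066×10^-4 + 4.748 + 0.3393 + 0.005187 = 5.093 K/W
Q = ΔT/ΣR = (69.3 °C − 22.1 °C)/5.093 = 9.268 W
From the inner boundary to the phenolic foam/cork board interface, ΣR_partial = 4.748 K/W.
T_interface = T_in − Q·ΣR_partial = 69.3 °C − (9.268)(4.748) = 25.3 °C

T = 25.3 °C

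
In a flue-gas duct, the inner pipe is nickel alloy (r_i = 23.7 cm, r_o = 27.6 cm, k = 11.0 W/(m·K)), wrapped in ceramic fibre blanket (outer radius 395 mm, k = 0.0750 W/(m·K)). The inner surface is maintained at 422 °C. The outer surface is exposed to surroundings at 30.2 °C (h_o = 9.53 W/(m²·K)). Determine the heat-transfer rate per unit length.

Resistance network (inner→outer):
  R'_nickel alloy = ln(0.276/0.237)/(2πk) = 0.1523/(2π·11.0) = 0.002204 m·K/W
  R'_ceramic fibre blanket = ln(0.395/0.276)/(2πk) = 0.3585/(2π·0.0750) = 0.7607 m·K/W
  R'_conv,out = 1/(2πr h) = 1/(2π·0.395·9.53) = 0.04228 m·K/W
ΣR = 0.002204 + 0.7607 + 0.04228 = 0.8052 m·K/W
Q' = ΔT/ΣR = (422 °C − 30.2 °C)/0.8052 = 487 W/m

Q' = 487 W/m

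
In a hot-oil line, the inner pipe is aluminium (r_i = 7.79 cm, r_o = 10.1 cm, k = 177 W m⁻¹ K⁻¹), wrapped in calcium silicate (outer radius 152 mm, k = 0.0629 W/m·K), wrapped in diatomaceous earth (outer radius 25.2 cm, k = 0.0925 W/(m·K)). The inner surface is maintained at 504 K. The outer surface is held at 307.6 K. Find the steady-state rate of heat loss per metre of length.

Q' = 103 W/m

Series thermal resistances, inner to outer:
  R'_aluminium = ln(0.101/0.0779)/(2πk) = 0.2597/(2π·177) = 2.335×10^-4 m·K/W
  R'_calcium silicate = ln(0.152/0.101)/(2πk) = 0.4088/(2π·0.0629) = 1.034 m·K/W
  R'_diatomaceous earth = ln(0.252/0.152)/(2πk) = 0.5055/(2π·0.0925) = 0.8698 m·K/W
ΣR = 2.335×10^-4 + 1.034 + 0.8698 = 1.904 m·K/W
Q' = ΔT/ΣR = (504 K − 307.6 K)/1.904 = 103 W/m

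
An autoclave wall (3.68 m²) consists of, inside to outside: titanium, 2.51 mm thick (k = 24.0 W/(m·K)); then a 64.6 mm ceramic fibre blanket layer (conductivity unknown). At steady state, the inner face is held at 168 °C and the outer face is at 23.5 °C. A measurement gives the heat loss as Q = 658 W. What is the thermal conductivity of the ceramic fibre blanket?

k = 0.0799 W/m·K

ΣR = ΔT/Q = |168 − 23.5|/658 = 0.2196 K/W
Known resistances:
  R_titanium = L/(kA) = 0.00251/(24.0·3.68) = 2.842×10^-5 K/W
R_ceramic fibre blanket = ΣR − ΣR_known = 0.2196 − 2.842×10^-5 = 0.2196 K/W
L/(kA) = 0.2196 ⇒ k = 0.0646/(0.2196·3.68) = 0.0799 W/m·K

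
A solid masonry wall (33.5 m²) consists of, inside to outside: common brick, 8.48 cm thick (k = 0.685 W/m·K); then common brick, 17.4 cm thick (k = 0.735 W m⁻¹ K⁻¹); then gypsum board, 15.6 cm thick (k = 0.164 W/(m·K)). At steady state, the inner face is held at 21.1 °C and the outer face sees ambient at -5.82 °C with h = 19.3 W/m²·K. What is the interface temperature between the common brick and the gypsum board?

Treat each layer as a resistance in series:
  R_common brick = L/(kA) = 0.0848/(0.685·33.5) = 0.003695 K/W
  R_common brick = L/(kA) = 0.174/(0.735·33.5) = 0.007067 K/W
  R_gypsum board = L/(kA) = 0.156/(0.164·33.5) = 0.02839 K/W
  R_conv,out = 1/(hA) = 1/(19.3·33.5) = 0.001547 K/W
ΣR = 0.003695 + 0.007067 + 0.02839 + 0.001547 = 0.04070 K/W
Q = ΔT/ΣR = (21.1 °C − -5.82 °C)/0.04070 = 661.4 W
From the inner boundary to the common brick/gypsum board interface, ΣR_partial = 0.01076 K/W.
T_interface = T_in − Q·ΣR_partial = 21.1 °C − (661.4)(0.01076) = 14.0 °C

T = 14.0 °C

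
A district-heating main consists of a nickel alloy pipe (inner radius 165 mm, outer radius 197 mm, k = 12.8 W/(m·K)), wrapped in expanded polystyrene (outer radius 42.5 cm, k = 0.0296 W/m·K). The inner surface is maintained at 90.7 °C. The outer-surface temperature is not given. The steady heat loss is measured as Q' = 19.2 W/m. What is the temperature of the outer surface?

T_out = 11.3 °C

Series resistances:
  R'_nickel alloy = ln(0.197/0.165)/(2πk) = 0.1773/(2π·12.8) = 0.002204 m·K/W
  R'_expanded polystyrene = ln(0.425/0.197)/(2πk) = 0.7689/(2π·0.0296) = 4.134 m·K/W
ΣR = 4.136 m·K/W
ΔT = Q'·ΣR = 19.2 × 4.136 = 79.41 K
Heat flows outward, so T_out = T_in − ΔT = 90.7 − 79.41 = 11.3 °C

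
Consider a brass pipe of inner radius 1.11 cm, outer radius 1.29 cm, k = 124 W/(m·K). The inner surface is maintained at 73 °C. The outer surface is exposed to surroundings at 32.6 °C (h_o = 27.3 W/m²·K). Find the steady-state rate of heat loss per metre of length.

Q' = 89.4 W/m

Treat each layer as a resistance in series:
  R'_brass = ln(0.0129/0.0111)/(2πk) = 0.1503/(2π·124) = 1.929×10^-4 m·K/W
  R'_conv,out = 1/(2πr h) = 1/(2π·0.0129·27.3) = 0.4519 m·K/W
ΣR = 1.929×10^-4 + 0.4519 = 0.4521 m·K/W
Q' = ΔT/ΣR = (73 °C − 32.6 °C)/0.4521 = 89.4 W/m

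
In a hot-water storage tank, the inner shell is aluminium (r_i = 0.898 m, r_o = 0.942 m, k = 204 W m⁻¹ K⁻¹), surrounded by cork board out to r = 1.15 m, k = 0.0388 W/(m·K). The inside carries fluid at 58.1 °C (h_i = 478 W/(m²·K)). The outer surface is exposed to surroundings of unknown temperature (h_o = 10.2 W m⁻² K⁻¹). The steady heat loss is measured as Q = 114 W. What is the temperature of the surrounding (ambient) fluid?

T_out = 12.5 °C

Sum the resistances:
  R_conv,in = 1/(4πr²h) = 1/(4π·0.898²·478) = 2.064×10^-4 K/W
  R_aluminium = (1/0.898 − 1/0.942)/(4πk) = 0.05201/(4π·204) = 2.029×10^-5 K/W
  R_cork board = (1/0.942 − 1/1.15)/(4πk) = 0.1920/(4π·0.0388) = 0.3938 K/W
  R_conv,out = 1/(4πr²h) = 1/(4π·1.15²·10.2) = 0.005899 K/W
ΣR = 0.3999 K/W
ΔT = Q·ΣR = 114 × 0.3999 = 45.59 K
Heat flows outward, so T_out = T_in − ΔT = 58.1 − 45.59 = 12.5 °C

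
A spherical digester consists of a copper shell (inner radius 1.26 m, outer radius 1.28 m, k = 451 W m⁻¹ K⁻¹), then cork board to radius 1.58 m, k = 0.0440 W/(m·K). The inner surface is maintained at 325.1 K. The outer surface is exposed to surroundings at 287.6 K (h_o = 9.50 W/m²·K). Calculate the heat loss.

Series thermal resistances, inner to outer:
  R_copper = (1/1.26 − 1/1.28)/(4πk) = 0.01240/(4π·451) = 2.188×10^-6 K/W
  R_cork board = (1/1.28 − 1/1.58)/(4πk) = 0.1483/(4π·0.0440) = 0.2683 K/W
  R_conv,out = 1/(4πr²h) = 1/(4π·1.58²·9.50) = 0.003355 K/W
ΣR = 2.188×10^-6 + 0.2683 + 0.003355 = 0.2717 K/W
Q = ΔT/ΣR = (325.1 K − 287.6 K)/0.2717 = 138 W

Q = 138 W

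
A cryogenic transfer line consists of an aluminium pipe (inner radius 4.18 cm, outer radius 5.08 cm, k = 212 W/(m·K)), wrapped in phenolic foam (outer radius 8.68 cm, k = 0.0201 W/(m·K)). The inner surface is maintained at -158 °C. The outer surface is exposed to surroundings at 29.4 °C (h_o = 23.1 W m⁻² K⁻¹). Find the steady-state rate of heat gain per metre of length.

Q' = 43.4 W/m

Resistance network (inner→outer):
  R'_aluminium = ln(0.0508/0.0418)/(2πk) = 0.1950/(2π·212) = 1.464×10^-4 m·K/W
  R'_phenolic foam = ln(0.0868/0.0508)/(2πk) = 0.5357/(2π·0.0201) = 4.242 m·K/W
  R'_conv,out = 1/(2πr h) = 1/(2π·0.0868·23.1) = 0.07938 m·K/W
ΣR = 1.464×10^-4 + 4.242 + 0.07938 = 4.322 m·K/W
Q' = ΔT/ΣR = (-158 °C − 29.4 °C)/4.322 = -43.4 W/m
(Negative Q' ⇒ heat flows inward; heat gain = 43.4 W/m.)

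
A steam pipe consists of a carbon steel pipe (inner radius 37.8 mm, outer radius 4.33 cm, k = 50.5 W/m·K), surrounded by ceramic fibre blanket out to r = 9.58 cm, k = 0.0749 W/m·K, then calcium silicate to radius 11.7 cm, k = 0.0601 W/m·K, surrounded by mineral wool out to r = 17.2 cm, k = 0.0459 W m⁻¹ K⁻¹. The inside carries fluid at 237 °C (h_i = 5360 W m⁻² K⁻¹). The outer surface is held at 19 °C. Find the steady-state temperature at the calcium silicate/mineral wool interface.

T = 101 °C

Resistance network (inner→outer):
  R'_conv,in = 1/(2πr h) = 1/(2π·0.0378·5360) = 7.855×10^-4 m·K/W
  R'_carbon steel = ln(0.0433/0.0378)/(2πk) = 0.1358/(2π·50.5) = 4.281×10^-4 m·K/W
  R'_ceramic fibre blanket = ln(0.0958/0.0433)/(2πk) = 0.7941/(2π·0.0749) = 1.687 m·K/W
  R'_calcium silicate = ln(0.117/0.0958)/(2πk) = 0.1999/(2π·0.0601) = 0.5294 m·K/W
  R'_mineral wool = ln(0.172/0.117)/(2πk) = 0.3853/(2π·0.0459) = 1.336 m·K/W
ΣR = 7.855×10^-4 + 4.281×10^-4 + 1.687 + 0.5294 + 1.336 = 3.554 m·K/W
Q' = ΔT/ΣR = (237 °C − 19 °C)/3.554 = 61.34 W/m
From the inner boundary to the calcium silicate/mineral wool interface, ΣR_partial = 2.218 m·K/W.
T_interface = T_in − Q'·ΣR_partial = 237 °C − (61.34)(2.218) = 101 °C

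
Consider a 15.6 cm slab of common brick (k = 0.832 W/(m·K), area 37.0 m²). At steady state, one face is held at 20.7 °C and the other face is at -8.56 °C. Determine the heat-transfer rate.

Q = kA·ΔT/L = 0.832 × 37.0 × |20.7 °C − -8.56 °C| / 0.156 = 5770 W

Q = 5770 W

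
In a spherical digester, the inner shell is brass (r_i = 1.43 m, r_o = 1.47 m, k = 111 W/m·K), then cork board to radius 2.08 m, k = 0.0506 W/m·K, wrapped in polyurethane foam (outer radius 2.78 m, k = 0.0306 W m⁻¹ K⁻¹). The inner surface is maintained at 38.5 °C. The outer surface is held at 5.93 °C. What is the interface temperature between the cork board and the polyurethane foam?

Treat each layer as a resistance in series:
  R_brass = (1/1.43 − 1/1.47)/(4πk) = 0.01903/(4π·111) = 1.364×10^-5 K/W
  R_cork board = (1/1.47 − 1/2.08)/(4πk) = 0.1995/(4π·0.0506) = 0.3138 K/W
  R_polyurethane foam = (1/2.08 − 1/2.78)/(4πk) = 0.1211/(4π·0.0306) = 0.3148 K/W
ΣR = 1.364×10^-5 + 0.3138 + 0.3148 = 0.6286 K/W
Q = ΔT/ΣR = (38.5 °C − 5.93 °C)/0.6286 = 51.81 W
From the inner boundary to the cork board/polyurethane foam interface, ΣR_partial = 0.3138 K/W.
T_interface = T_in − Q·ΣR_partial = 38.5 °C − (51.81)(0.3138) = 22.2 °C

T = 22.2 °C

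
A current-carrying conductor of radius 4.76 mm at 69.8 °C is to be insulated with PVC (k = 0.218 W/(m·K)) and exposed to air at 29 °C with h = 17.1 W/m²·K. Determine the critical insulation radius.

For a cylinder, r_cr = k_ins/h = 0.218/17.1 = 0.0127 m = 1.27 cm

r_cr = 1.27 cm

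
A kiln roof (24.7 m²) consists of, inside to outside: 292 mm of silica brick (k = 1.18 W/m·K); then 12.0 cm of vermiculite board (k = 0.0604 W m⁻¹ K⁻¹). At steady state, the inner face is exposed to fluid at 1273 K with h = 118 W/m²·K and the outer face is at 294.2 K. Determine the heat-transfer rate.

Q = 10.8 kW

Series thermal resistances, inner to outer:
  R_conv,in = 1/(hA) = 1/(118·24.7) = 3.431×10^-4 K/W
  R_silica brick = L/(kA) = 0.292/(1.18·24.7) = 0.01002 K/W
  R_vermiculite board = L/(kA) = 0.120/(0.0604·24.7) = 0.08044 K/W
ΣR = 3.431×10^-4 + 0.01002 + 0.08044 = 0.09080 K/W
Q = ΔT/ΣR = (1273 K − 294.2 K)/0.09080 = 10800 W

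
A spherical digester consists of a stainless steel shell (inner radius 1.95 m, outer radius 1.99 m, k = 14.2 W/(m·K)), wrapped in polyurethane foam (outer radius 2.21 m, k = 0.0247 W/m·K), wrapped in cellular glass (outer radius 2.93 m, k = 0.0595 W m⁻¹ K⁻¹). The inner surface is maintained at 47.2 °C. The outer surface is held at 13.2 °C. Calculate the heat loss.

Q = 110 W

Resistance network (inner→outer):
  R_stainless steel = (1/1.95 − 1/1.99)/(4πk) = 0.01031/(4π·14.2) = 5.777×10^-5 K/W
  R_polyurethane foam = (1/1.99 − 1/2.21)/(4πk) = 0.05002/(4π·0.0247) = 0.1612 K/W
  R_cellular glass = (1/2.21 − 1/2.93)/(4πk) = 0.1112/(4π·0.0595) = 0.1487 K/W
ΣR = 5.777×10^-5 + 0.1612 + 0.1487 = 0.3100 K/W
Q = ΔT/ΣR = (47.2 °C − 13.2 °C)/0.3100 = 110 W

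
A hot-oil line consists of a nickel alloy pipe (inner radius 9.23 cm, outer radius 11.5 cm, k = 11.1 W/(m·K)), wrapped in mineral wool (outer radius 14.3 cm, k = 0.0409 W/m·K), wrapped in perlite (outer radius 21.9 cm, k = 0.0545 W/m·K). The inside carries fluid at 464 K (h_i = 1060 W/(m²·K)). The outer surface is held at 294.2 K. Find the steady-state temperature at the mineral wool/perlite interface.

Resistance network (inner→outer):
  R'_conv,in = 1/(2πr h) = 1/(2π·0.0923·1060) = 0.001627 m·K/W
  R'_nickel alloy = ln(0.115/0.0923)/(2πk) = 0.2199/(2π·11.1) = 0.003153 m·K/W
  R'_mineral wool = ln(0.143/0.115)/(2πk) = 0.2179/(2π·0.0409) = 0.8480 m·K/W
  R'_perlite = ln(0.219/0.143)/(2πk) = 0.4262/(2π·0.0545) = 1.245 m·K/W
ΣR = 0.001627 + 0.003153 + 0.8480 + 1.245 = 2.098 m·K/W
Q' = ΔT/ΣR = (464 K − 294.2 K)/2.098 = 80.93 W/m
From the inner boundary to the mineral wool/perlite interface, ΣR_partial = 0.8528 m·K/W.
T_interface = T_in − Q'·ΣR_partial = 464 K − (80.93)(0.8528) = 395 K

T = 395 K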